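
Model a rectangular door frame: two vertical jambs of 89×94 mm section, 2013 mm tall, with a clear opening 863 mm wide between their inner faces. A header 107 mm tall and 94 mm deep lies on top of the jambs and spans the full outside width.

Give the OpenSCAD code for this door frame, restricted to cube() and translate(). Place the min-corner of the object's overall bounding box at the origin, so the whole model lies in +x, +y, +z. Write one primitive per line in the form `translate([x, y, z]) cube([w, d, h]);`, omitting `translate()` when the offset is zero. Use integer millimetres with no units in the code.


cube([89, 94, 2013]);
translate([952, 0, 0]) cube([89, 94, 2013]);
translate([0, 0, 2013]) cube([1041, 94, 107]);


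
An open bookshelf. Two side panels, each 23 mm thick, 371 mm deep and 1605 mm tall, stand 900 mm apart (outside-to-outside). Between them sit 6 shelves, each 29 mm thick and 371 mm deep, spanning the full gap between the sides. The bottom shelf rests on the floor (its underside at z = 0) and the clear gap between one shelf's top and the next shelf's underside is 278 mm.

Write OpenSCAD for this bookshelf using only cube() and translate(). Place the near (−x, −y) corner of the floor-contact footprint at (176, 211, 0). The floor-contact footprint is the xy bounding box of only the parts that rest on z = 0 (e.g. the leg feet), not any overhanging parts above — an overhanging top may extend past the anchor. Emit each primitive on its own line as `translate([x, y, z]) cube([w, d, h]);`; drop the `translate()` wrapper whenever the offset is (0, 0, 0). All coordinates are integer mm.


translate([176, 211, 0]) cube([23, 371, 1605]);
translate([1053, 211, 0]) cube([23, 371, 1605]);
translate([199, 211, 0]) cube([854, 371, 29]);
translate([199, 211, 307]) cube([854, 371, 29]);
translate([199, 211, 614]) cube([854, 371, 29]);
translate([199, 211, 921]) cube([854, 371, 29]);
translate([199, 211, 1228]) cube([854, 371, 29]);
translate([199, 211, 1535]) cube([854, 371, 29]);


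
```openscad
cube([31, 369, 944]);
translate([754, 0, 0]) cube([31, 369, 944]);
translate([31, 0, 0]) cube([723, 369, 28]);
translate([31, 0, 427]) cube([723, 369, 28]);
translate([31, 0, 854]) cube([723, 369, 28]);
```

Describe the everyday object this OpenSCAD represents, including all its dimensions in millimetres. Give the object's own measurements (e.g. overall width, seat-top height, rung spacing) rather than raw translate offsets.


An open bookshelf. Two side panels, each 31 mm thick, 369 mm deep and 944 mm tall, stand 785 mm apart (outside-to-outside). Between them sit 3 shelves, each 28 mm thick and 369 mm deep, spanning the full gap between the sides. The bottom shelf rests on the floor (its underside at z = 0) and the clear gap between one shelf's top and the next shelf's underside is 399 mm.


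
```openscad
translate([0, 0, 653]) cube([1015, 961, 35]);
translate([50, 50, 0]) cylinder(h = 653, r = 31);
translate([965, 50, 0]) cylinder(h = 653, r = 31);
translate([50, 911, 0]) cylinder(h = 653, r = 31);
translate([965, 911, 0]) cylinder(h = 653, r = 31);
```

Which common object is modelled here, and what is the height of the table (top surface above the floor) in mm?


A table. The table height is 688 mm.

A 1015×961×35 slab sits at z = 653 on four Ø62 mm round legs — a table. The top surface is at 653 + 35 = 688 mm.


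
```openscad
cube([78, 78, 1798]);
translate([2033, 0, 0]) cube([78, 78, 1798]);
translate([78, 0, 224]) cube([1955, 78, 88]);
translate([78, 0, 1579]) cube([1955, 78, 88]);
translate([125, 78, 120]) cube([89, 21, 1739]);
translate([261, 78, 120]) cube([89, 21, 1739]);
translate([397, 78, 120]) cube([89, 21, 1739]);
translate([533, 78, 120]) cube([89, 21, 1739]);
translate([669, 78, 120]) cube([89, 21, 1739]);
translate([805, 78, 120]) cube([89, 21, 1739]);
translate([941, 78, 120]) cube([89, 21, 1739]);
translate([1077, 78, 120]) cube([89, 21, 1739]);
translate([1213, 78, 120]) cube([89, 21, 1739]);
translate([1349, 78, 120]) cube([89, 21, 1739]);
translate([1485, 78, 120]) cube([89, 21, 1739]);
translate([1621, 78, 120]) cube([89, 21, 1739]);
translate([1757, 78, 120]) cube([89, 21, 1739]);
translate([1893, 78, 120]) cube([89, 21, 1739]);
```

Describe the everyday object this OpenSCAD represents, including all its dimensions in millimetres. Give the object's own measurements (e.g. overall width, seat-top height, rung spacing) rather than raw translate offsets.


A fence section. Two 78×78 mm posts, 1798 mm tall, stand on the floor with a clear span of 1955 mm between their inner faces. Two horizontal rails of 78×88 mm section span the gap between the posts with their undersides at z = 224 mm and z = 1579 mm, flush with the posts' −y face. 14 pickets, each 89 mm wide, 21 mm thick and 1739 mm tall, are fixed to the +y face of the rails with their bottoms at z = 120 mm, spaced across the span with a 47 mm gap after the −x post and between neighbouring pickets, with 51 mm left before the +x post.


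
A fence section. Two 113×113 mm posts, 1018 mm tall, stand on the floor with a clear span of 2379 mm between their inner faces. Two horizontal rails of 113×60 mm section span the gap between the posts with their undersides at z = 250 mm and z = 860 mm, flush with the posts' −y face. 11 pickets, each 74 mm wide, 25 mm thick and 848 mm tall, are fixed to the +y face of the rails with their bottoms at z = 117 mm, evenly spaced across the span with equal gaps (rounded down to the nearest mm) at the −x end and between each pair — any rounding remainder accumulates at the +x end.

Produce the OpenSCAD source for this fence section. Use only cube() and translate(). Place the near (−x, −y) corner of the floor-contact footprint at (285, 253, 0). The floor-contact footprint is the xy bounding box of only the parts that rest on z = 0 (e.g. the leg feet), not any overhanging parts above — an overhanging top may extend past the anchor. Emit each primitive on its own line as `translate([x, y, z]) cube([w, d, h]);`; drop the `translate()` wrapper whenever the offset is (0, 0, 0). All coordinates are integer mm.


translate([285, 253, 0]) cube([113, 113, 1018]);
translate([2777, 253, 0]) cube([113, 113, 1018]);
translate([398, 253, 250]) cube([2379, 113, 60]);
translate([398, 253, 860]) cube([2379, 113, 60]);
translate([528, 366, 117]) cube([74, 25, 848]);
translate([732, 366, 117]) cube([74, 25, 848]);
translate([936, 366, 117]) cube([74, 25, 848]);
translate([1140, 366, 117]) cube([74, 25, 848]);
translate([1344, 366, 117]) cube([74, 25, 848]);
translate([1548, 366, 117]) cube([74, 25, 848]);
translate([1752, 366, 117]) cube([74, 25, 848]);
translate([1956, 366, 117]) cube([74, 25, 848]);
translate([2160, 366, 117]) cube([74, 25, 848]);
translate([2364, 366, 117]) cube([74, 25, 848]);
translate([2568, 366, 117]) cube([74, 25, 848]);


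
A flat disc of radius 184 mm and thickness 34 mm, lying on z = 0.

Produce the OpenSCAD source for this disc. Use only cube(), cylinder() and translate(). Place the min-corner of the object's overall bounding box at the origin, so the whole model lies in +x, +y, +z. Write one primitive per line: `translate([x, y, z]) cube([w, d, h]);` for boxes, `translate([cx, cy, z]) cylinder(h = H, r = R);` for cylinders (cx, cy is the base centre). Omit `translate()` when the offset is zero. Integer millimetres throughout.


translate([184, 184, 0]) cylinder(h = 34, r = 184);


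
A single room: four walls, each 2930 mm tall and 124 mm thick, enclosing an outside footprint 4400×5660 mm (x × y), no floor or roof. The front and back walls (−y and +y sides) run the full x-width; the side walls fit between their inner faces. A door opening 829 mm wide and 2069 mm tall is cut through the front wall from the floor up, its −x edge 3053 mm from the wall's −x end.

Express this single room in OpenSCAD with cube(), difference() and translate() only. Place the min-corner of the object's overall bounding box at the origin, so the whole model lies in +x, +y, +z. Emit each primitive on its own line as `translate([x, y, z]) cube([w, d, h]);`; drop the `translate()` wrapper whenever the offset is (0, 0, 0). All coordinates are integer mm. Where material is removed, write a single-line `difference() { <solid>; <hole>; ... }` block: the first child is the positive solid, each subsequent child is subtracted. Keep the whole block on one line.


difference() { cube([4400, 124, 2930]); translate([3053, 0, 0]) cube([829, 124, 2069]); }
translate([0, 5536, 0]) cube([4400, 124, 2930]);
translate([0, 124, 0]) cube([124, 5412, 2930]);
translate([4276, 124, 0]) cube([124, 5412, 2930]);


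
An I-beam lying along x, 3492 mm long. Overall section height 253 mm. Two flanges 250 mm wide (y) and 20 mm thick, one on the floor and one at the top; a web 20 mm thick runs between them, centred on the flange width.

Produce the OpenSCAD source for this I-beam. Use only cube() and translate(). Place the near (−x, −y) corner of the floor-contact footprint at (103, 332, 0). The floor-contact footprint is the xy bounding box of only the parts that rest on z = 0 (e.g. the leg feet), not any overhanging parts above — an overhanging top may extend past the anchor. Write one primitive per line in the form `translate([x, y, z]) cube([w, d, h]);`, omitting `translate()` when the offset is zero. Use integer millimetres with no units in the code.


translate([103, 332, 0]) cube([3492, 250, 20]);
translate([103, 447, 20]) cube([3492, 20, 213]);
translate([103, 332, 233]) cube([3492, 250, 20]);


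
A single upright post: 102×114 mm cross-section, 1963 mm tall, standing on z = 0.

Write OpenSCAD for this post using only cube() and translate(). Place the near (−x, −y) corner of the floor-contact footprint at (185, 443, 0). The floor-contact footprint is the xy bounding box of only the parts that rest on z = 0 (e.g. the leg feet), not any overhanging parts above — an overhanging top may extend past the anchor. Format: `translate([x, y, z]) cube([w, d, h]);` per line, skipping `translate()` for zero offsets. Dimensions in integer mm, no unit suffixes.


translate([185, 443, 0]) cube([102, 114, 1963]);


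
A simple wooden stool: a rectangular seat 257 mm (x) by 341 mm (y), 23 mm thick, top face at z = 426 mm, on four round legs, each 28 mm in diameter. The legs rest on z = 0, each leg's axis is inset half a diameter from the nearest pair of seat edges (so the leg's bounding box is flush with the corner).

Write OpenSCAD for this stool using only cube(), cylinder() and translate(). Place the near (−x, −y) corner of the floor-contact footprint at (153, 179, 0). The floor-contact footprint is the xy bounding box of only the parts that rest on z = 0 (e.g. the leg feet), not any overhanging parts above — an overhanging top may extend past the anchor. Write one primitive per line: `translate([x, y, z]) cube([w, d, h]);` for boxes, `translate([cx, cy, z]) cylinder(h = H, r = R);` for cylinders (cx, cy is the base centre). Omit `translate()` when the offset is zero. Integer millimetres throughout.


translate([153, 179, 403]) cube([257, 341, 23]);
translate([167, 193, 0]) cylinder(h = 403, r = 14);
translate([396, 193, 0]) cylinder(h = 403, r = 14);
translate([167, 506, 0]) cylinder(h = 403, r = 14);
translate([396, 506, 0]) cylinder(h = 403, r = 14);


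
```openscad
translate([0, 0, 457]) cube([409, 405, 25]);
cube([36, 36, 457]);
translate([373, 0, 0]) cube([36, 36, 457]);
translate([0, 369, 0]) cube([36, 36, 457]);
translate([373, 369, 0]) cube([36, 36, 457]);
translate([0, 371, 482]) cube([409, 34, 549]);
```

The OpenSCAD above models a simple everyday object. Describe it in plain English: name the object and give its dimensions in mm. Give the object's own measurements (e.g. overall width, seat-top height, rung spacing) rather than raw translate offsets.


A chair. The seat is a 409×405×25 mm slab with its top at z = 482 mm, on four 36×36 mm corner legs (flush with the seat edges, standing on z = 0). A flat backrest 34 mm thick, 549 mm tall, spans the full seat width and rises from the seat top along its +y edge, rear face flush with the rear of the seat.


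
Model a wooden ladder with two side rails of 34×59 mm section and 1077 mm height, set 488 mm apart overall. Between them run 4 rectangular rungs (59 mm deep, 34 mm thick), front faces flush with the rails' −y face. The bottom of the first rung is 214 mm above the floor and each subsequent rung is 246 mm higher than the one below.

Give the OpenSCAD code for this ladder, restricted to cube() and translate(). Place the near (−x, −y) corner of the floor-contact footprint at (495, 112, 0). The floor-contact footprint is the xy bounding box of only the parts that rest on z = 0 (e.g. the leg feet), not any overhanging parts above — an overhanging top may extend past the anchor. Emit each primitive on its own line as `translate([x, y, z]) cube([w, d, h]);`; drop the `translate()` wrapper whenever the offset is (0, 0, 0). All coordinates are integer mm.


translate([495, 112, 0]) cube([34, 59, 1077]);
translate([949, 112, 0]) cube([34, 59, 1077]);
translate([529, 112, 214]) cube([420, 59, 34]);
translate([529, 112, 460]) cube([420, 59, 34]);
translate([529, 112, 706]) cube([420, 59, 34]);
translate([529, 112, 952]) cube([420, 59, 34]);


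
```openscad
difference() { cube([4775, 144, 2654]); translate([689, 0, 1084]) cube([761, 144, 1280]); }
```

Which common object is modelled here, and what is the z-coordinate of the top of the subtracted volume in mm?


A wall with a window opening. The window head height is 2364 mm.

A wall with a rectangular opening subtracted — a window. Sill at z = 1084, opening 1280 mm tall, so the head is at 1084 + 1280 = 2364 mm.


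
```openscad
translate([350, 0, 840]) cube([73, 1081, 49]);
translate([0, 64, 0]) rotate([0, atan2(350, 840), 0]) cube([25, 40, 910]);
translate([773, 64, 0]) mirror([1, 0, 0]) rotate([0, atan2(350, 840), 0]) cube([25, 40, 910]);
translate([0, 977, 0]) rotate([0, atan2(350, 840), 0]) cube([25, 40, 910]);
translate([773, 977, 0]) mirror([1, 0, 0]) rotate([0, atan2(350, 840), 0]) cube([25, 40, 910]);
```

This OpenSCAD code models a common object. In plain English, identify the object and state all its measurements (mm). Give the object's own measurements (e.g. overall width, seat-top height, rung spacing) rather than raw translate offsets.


A sawhorse. A 73×1081×49 mm beam (x, y, z) sits on two A-frame leg pairs. Each pair is two raked legs of 25×40 mm section (40 mm along y) splaying symmetrically in x. Each leg rises 840 mm vertically over 350 mm of horizontal reach and is 910 mm long along its own axis. Every leg's outer bottom edge rests on the floor and its outer top edge meets a bottom edge of the beam — the left legs (tilting toward +x) meet the beam's −x bottom edge, the right legs (their mirror images, tilting toward −x) meet its +x bottom edge — so the leg tops tuck under the beam, the beam's underside is 840 mm above the floor, and the feet are 773 mm apart outside-to-outside with the beam centred between them. The two leg pairs are set in 64 mm from either end of the beam.


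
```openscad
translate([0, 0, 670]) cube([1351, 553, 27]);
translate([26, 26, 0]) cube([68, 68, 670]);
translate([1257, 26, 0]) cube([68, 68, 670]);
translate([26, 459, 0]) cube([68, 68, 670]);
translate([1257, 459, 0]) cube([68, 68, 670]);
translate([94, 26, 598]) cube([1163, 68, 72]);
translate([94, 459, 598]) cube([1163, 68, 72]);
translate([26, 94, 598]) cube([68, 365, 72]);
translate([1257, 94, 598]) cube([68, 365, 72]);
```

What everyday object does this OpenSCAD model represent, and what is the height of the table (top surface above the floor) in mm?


A table. The table height is 697 mm.

A 1351×553×27 slab sits at z = 670 on four 68 mm square posts — a table. The top surface is at 670 + 27 = 697 mm.


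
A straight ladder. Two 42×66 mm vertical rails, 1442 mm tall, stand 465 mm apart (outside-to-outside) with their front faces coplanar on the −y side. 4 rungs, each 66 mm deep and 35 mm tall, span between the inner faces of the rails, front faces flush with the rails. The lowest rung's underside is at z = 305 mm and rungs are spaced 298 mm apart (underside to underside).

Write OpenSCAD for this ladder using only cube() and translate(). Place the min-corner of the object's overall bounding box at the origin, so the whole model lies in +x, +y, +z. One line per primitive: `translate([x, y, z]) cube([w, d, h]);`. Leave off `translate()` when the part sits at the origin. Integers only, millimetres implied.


cube([42, 66, 1442]);
translate([423, 0, 0]) cube([42, 66, 1442]);
translate([42, 0, 305]) cube([381, 66, 35]);
translate([42, 0, 603]) cube([381, 66, 35]);
translate([42, 0, 901]) cube([381, 66, 35]);
translate([42, 0, 1199]) cube([381, 66, 35]);


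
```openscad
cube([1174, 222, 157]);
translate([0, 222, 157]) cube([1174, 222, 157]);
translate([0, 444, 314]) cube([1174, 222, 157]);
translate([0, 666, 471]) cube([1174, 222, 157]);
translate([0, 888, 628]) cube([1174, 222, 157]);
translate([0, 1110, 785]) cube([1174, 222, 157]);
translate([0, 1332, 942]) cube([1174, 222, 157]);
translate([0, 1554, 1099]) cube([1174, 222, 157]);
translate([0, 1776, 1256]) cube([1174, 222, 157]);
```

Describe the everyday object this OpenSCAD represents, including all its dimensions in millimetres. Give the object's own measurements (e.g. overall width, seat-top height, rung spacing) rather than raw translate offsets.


A straight staircase of 9 solid steps. Each step is 1174 mm wide (x), 222 mm deep (y, the going) and 157 mm tall (the rise). The first step rests on the floor; each subsequent step sits one going further in +y and one rise higher in +z, directly behind and above the previous step with no overlap.


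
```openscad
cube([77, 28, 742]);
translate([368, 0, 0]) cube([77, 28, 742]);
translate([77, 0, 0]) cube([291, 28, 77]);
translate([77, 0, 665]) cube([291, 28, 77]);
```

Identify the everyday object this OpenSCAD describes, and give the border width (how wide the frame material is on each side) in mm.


A picture frame. The border width is 77 mm.

Four thin pieces enclosing a rectangular opening — a picture frame. The two full-height stiles are 742 mm tall; the top rail sits at z = 665 and is 77 mm tall, so the border above the opening is 742 − 665 = 77 mm, matching the stile x-width.


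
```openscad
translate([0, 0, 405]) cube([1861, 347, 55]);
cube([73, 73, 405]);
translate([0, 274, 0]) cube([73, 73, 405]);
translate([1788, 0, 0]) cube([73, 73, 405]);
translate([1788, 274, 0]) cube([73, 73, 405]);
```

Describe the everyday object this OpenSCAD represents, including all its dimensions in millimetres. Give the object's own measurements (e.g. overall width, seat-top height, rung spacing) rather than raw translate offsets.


A bench: a 1861×347 mm seat slab, 55 mm thick, top at z = 460 mm, on four 73×73 mm square legs flush with the seat corners and standing on z = 0.


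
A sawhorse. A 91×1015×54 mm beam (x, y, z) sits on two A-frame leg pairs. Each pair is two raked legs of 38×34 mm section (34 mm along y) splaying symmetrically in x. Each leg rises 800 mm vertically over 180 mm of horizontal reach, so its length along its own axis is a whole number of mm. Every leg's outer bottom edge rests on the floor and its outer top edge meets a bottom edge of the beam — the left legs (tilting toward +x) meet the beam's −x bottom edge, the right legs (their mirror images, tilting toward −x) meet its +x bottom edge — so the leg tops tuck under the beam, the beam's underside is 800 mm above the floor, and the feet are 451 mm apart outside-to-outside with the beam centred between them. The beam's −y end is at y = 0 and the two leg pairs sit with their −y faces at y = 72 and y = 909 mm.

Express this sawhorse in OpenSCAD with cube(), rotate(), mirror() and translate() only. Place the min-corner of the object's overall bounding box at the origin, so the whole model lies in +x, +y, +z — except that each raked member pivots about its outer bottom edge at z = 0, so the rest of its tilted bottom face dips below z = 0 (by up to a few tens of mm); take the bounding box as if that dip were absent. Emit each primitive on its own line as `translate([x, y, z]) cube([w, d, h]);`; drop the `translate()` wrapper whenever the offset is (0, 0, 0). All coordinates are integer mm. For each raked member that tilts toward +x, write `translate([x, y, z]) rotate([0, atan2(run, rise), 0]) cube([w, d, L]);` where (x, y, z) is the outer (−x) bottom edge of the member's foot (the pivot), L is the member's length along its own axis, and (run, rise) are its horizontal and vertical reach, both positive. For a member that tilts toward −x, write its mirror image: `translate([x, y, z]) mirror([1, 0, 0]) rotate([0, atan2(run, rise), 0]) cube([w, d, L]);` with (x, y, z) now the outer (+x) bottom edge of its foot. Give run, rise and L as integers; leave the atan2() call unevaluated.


translate([180, 0, 800]) cube([91, 1015, 54]);
translate([0, 72, 0]) rotate([0, atan2(180, 800), 0]) cube([38, 34, 820]);
translate([451, 72, 0]) mirror([1, 0, 0]) rotate([0, atan2(180, 800), 0]) cube([38, 34, 820]);
translate([0, 909, 0]) rotate([0, atan2(180, 800), 0]) cube([38, 34, 820]);
translate([451, 909, 0]) mirror([1, 0, 0]) rotate([0, atan2(180, 800), 0]) cube([38, 34, 820]);


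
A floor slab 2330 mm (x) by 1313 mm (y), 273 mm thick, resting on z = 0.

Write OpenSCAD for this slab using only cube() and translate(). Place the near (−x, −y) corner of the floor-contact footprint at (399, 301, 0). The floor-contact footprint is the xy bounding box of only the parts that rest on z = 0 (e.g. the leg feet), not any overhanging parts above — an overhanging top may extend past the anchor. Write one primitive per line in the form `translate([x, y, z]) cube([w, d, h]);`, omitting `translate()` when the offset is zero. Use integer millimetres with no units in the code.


translate([399, 301, 0]) cube([2330, 1313, 273]);


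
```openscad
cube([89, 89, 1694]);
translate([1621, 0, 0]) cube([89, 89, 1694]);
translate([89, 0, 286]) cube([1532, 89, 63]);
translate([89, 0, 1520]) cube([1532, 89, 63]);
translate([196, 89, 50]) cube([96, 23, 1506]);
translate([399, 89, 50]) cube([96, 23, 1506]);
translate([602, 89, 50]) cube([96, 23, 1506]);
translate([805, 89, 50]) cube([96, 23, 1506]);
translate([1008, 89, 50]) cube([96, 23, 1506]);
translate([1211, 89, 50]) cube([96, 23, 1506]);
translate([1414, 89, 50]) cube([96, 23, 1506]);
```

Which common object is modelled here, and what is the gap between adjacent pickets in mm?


A fence section. The picket gap is 107 mm.

Two posts, two rails, 7 pickets — a fence section. Span 1532 mm holds 7 pickets of 96 mm with 8 equal gaps: ⌊(1532 − 7·96) / 8⌋ = 107 mm.


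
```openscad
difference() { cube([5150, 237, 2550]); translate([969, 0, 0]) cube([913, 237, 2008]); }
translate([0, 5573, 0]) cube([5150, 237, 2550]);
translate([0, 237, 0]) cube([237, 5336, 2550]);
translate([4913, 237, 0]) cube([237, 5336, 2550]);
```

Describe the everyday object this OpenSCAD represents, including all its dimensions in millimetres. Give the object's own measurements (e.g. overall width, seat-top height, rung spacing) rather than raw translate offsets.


A single room: four walls, each 2550 mm tall and 237 mm thick, enclosing an outside footprint 5150×5810 mm (x × y), no floor or roof. The front and back walls (−y and +y sides) run the full x-width; the side walls fit between their inner faces. A door opening 913 mm wide and 2008 mm tall is cut through the front wall from the floor up, its −x edge 969 mm from the wall's −x end.


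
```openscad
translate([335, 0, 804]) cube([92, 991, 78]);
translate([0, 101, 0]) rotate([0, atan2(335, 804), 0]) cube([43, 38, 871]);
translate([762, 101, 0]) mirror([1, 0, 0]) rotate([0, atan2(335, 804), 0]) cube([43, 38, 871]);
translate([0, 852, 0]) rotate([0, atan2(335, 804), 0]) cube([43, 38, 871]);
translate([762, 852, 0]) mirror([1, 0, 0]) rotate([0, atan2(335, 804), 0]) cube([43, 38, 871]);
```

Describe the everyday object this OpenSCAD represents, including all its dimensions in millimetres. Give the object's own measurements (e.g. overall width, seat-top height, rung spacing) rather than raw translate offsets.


A sawhorse. A 92×991×78 mm beam (x, y, z) sits on two A-frame leg pairs. Each pair is two raked legs of 43×38 mm section (38 mm along y) splaying symmetrically in x. Each leg rises 804 mm vertically over 335 mm of horizontal reach and is 871 mm long along its own axis. Every leg's outer bottom edge rests on the floor and its outer top edge meets a bottom edge of the beam — the left legs (tilting toward +x) meet the beam's −x bottom edge, the right legs (their mirror images, tilting toward −x) meet its +x bottom edge — so the leg tops tuck under the beam, the beam's underside is 804 mm above the floor, and the feet are 762 mm apart outside-to-outside with the beam centred between them. The two leg pairs are set in 101 mm from either end of the beam.


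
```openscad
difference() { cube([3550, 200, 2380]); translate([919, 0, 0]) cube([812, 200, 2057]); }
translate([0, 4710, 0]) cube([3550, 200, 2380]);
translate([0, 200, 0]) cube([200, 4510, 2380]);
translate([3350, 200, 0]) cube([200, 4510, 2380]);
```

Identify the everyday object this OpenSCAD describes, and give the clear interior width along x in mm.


A single room. The interior width is 3150 mm.

Four walls enclosing a rectangle with a door in the front wall — a room. Outside width 3550 minus two 200 mm walls gives 3150 mm.


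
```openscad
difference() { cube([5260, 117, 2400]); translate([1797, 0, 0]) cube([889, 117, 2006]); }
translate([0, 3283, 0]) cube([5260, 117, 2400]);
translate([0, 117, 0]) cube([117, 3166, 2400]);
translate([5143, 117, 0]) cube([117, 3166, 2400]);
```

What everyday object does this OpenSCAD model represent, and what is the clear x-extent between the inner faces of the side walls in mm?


A single room. The interior width is 5026 mm.

Four walls enclosing a rectangle with a door in the front wall — a room. Outside width 5260 minus two 117 mm walls gives 5026 mm.


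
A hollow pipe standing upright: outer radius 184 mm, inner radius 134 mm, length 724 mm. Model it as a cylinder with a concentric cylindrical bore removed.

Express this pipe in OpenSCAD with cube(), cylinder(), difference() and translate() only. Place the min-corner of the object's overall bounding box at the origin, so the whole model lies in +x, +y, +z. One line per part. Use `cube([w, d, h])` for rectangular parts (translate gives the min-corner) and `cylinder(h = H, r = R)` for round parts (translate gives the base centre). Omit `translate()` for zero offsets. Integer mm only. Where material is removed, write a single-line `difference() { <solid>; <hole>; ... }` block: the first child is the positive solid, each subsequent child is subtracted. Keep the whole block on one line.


difference() { translate([184, 184, 0]) cylinder(h = 724, r = 184); translate([184, 184, 0]) cylinder(h = 724, r = 134); }


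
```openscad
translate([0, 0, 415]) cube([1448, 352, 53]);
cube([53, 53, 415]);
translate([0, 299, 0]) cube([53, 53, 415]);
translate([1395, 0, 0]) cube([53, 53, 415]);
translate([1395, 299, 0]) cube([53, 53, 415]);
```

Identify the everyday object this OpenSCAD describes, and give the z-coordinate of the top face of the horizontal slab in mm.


A bench. The seat-top height is 468 mm.

A long slab on four corner posts — a bench. The slab sits at z = 415 with thickness 53, so the top is 415 + 53 = 468 mm.


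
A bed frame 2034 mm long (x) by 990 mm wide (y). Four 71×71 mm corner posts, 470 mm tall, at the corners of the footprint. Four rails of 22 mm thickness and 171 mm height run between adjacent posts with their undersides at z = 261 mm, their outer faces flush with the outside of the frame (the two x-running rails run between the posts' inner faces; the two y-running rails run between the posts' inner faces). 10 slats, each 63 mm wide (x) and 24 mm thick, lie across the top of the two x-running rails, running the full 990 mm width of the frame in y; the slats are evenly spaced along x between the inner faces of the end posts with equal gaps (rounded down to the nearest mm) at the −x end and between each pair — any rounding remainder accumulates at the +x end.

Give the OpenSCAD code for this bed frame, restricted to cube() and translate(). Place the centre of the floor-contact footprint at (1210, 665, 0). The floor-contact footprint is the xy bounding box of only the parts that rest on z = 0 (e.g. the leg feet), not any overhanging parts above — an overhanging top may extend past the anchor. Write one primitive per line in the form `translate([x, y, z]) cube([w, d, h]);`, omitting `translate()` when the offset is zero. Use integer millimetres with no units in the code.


translate([193, 170, 0]) cube([71, 71, 470]);
translate([193, 1089, 0]) cube([71, 71, 470]);
translate([2156, 170, 0]) cube([71, 71, 470]);
translate([2156, 1089, 0]) cube([71, 71, 470]);
translate([264, 170, 261]) cube([1892, 22, 171]);
translate([264, 1138, 261]) cube([1892, 22, 171]);
translate([193, 241, 261]) cube([22, 848, 171]);
translate([2205, 241, 261]) cube([22, 848, 171]);
translate([378, 170, 432]) cube([63, 990, 24]);
translate([555, 170, 432]) cube([63, 990, 24]);
translate([732, 170, 432]) cube([63, 990, 24]);
translate([909, 170, 432]) cube([63, 990, 24]);
translate([1086, 170, 432]) cube([63, 990, 24]);
translate([1263, 170, 432]) cube([63, 990, 24]);
translate([1440, 170, 432]) cube([63, 990, 24]);
translate([1617, 170, 432]) cube([63, 990, 24]);
translate([1794, 170, 432]) cube([63, 990, 24]);
translate([1971, 170, 432]) cube([63, 990, 24]);


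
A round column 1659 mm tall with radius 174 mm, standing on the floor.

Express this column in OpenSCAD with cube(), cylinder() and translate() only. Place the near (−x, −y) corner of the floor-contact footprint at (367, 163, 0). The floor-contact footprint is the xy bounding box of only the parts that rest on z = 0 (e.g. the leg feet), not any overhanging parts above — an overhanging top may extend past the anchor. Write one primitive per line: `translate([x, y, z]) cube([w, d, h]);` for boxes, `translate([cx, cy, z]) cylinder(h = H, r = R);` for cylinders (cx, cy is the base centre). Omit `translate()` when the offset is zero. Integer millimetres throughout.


translate([541, 337, 0]) cylinder(h = 1659, r = 174);


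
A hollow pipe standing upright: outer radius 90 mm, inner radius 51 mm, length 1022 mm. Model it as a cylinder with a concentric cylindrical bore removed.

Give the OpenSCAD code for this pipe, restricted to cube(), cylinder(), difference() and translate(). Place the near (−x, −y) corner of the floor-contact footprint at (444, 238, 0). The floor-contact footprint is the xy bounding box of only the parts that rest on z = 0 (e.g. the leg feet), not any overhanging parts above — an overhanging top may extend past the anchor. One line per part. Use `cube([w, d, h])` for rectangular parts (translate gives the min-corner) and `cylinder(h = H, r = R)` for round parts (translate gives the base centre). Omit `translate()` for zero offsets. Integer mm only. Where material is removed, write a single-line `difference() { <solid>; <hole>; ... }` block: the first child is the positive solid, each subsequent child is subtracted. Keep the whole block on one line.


difference() { translate([534, 328, 0]) cylinder(h = 1022, r = 90); translate([534, 328, 0]) cylinder(h = 1022, r = 51); }


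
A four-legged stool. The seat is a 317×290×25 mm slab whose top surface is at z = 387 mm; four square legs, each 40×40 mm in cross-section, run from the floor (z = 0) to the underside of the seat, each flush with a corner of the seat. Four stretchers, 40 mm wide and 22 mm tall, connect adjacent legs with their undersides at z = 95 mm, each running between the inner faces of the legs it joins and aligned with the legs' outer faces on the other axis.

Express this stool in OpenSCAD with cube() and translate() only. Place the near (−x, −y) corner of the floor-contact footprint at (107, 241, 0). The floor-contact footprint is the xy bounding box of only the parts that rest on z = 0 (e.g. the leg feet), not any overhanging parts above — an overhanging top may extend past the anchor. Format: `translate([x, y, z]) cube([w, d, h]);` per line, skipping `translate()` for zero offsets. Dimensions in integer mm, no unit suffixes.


translate([107, 241, 362]) cube([317, 290, 25]);
translate([107, 241, 0]) cube([40, 40, 362]);
translate([384, 241, 0]) cube([40, 40, 362]);
translate([107, 491, 0]) cube([40, 40, 362]);
translate([384, 491, 0]) cube([40, 40, 362]);
translate([147, 241, 95]) cube([237, 40, 22]);
translate([147, 491, 95]) cube([237, 40, 22]);
translate([107, 281, 95]) cube([40, 210, 22]);
translate([384, 281, 95]) cube([40, 210, 22]);


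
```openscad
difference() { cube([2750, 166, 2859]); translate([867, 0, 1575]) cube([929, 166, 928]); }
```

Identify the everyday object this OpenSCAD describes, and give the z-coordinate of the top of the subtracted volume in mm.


A wall with a window opening. The window head height is 2503 mm.

A wall with a rectangular opening subtracted — a window. Sill at z = 1575, opening 928 mm tall, so the head is at 1575 + 928 = 2503 mm.


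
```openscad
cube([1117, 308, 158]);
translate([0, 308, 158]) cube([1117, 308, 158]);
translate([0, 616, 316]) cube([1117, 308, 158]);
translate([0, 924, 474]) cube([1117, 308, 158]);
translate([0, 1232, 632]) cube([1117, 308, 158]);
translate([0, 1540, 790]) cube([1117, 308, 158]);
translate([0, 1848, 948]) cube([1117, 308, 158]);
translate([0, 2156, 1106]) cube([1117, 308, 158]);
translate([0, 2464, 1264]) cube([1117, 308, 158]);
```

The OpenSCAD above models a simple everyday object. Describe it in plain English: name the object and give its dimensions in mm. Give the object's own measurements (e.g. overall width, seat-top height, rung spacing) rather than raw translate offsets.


A straight staircase of 9 solid steps. Each step is 1117 mm wide (x), 308 mm deep (y, the going) and 158 mm tall (the rise). The first step rests on the floor; each subsequent step sits one going further in +y and one rise higher in +z, directly behind and above the previous step with no overlap.


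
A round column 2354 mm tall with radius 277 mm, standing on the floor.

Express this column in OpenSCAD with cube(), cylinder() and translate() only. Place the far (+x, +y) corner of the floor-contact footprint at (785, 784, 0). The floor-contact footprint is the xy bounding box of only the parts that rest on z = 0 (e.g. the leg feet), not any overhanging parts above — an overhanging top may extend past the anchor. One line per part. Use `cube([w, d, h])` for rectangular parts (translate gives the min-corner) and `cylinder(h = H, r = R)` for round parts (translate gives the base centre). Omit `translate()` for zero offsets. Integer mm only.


translate([508, 507, 0]) cylinder(h = 2354, r = 277);


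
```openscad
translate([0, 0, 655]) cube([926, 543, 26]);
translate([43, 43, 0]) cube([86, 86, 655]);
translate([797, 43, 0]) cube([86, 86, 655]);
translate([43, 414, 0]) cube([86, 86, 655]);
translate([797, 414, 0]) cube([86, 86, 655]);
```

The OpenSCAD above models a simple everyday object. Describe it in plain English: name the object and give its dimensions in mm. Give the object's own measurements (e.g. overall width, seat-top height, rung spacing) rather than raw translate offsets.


A rectangular dining table. The top is 926×543×26 mm with its upper surface at z = 681 mm. It stands on four 86×86 mm square legs, each inset 43 mm from the nearest pair of top edges, running from the floor to the underside of the top.


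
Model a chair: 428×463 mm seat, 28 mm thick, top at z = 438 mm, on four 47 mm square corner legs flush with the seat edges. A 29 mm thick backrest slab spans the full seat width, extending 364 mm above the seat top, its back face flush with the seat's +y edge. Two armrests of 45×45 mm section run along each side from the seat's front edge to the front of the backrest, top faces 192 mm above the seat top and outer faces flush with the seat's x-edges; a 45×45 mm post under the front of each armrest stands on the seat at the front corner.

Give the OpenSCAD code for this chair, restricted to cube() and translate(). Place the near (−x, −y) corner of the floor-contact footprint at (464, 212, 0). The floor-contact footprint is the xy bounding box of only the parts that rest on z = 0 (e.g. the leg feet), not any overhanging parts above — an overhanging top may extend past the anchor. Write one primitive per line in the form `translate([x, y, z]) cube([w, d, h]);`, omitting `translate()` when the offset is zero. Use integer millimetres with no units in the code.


// leg_h = 438 - 28 = 410
// arm post h = 192 - 45 = 147
translate([464, 212, 410]) cube([428, 463, 28]);
translate([464, 212, 0]) cube([47, 47, 410]);
translate([845, 212, 0]) cube([47, 47, 410]);
translate([464, 628, 0]) cube([47, 47, 410]);
translate([845, 628, 0]) cube([47, 47, 410]);
translate([464, 646, 438]) cube([428, 29, 364]);
translate([464, 212, 585]) cube([45, 434, 45]);
translate([847, 212, 585]) cube([45, 434, 45]);
translate([464, 212, 438]) cube([45, 45, 147]);
translate([847, 212, 438]) cube([45, 45, 147]);


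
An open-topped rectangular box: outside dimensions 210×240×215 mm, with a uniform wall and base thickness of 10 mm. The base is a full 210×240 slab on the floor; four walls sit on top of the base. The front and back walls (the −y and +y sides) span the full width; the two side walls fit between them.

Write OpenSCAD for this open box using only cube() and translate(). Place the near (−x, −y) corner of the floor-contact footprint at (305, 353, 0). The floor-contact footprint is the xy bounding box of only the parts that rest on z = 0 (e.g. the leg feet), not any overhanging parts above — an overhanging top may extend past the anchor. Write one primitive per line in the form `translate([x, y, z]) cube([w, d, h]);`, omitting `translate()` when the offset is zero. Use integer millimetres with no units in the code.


translate([305, 353, 0]) cube([210, 240, 10]);
translate([305, 353, 10]) cube([210, 10, 205]);
translate([305, 583, 10]) cube([210, 10, 205]);
translate([305, 363, 10]) cube([10, 220, 205]);
translate([505, 363, 10]) cube([10, 220, 205]);


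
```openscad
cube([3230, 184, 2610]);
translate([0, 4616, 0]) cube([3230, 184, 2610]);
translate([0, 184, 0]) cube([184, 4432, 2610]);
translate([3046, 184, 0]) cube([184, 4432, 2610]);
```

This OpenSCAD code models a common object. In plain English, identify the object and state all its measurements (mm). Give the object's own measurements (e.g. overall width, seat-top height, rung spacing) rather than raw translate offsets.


The wall frame of a small rectangular building: four walls, each 2610 mm tall and 184 mm thick, enclosing a footprint 3230 mm (x) by 4800 mm (y) outside-to-outside, with no floor or roof. The front and back walls (the −y and +y sides) span the full width; the two side walls fit between them.


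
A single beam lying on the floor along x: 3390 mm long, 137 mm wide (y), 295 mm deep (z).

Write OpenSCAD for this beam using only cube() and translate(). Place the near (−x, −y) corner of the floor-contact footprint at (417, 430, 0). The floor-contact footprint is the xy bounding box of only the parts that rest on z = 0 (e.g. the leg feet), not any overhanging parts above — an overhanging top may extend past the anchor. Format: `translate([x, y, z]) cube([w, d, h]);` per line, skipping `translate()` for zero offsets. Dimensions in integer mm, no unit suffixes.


translate([417, 430, 0]) cube([3390, 137, 295]);


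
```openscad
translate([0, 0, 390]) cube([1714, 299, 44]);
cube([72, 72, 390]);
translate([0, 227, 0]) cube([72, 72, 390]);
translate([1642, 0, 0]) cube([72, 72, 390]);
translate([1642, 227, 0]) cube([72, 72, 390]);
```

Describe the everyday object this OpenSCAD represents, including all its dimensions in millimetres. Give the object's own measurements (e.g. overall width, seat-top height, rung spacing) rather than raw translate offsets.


A bench: a 1714×299 mm seat slab, 44 mm thick, top at z = 434 mm, on four 72×72 mm square legs flush with the seat corners and standing on z = 0.
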